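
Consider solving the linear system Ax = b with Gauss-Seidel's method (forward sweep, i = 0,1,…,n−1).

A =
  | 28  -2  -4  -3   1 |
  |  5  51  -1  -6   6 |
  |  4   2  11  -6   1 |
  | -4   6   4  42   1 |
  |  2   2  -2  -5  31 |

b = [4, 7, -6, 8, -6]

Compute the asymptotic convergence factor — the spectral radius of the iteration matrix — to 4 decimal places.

A = D + L + U where D = diag(28, 51, 11, 42, 31).
GS T = -(D+L)⁻¹U: row 0 first, T[0,1] = -(-2)/(28) = +0.0714; later rows by forward substitution.
  T[0,:] = [+0.0000  +0.0714  +0.1429  +0.1071  -0.0357]
  T[1,:] = [+0.0000  -0.0070  +0.0056  +0.1071  -0.1141]
  T[2,:] = [+0.0000  -0.0247  -0.0530  +0.4870  -0.0572]
  T[3,:] = [+0.0000  +0.0102  +0.0178  -0.0515  -0.0055]
  T[4,:] = [+0.0000  -0.0041  -0.0101  +0.0093  +0.0051]
|λ(T)| sorted: 0.1530, 0.0593, 0.0114, 0.0114, 0.0000.
spectral radius ρ = 0.1530; 0.1530 < 1: convergent.

0.1530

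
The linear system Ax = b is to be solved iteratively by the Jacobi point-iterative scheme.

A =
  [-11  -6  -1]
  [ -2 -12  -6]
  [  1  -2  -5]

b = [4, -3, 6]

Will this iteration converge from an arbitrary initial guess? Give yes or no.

A = D + L + U where D = diag(-11, -12, -5).
T_J = -D⁻¹(L+U): T[2,1] = -(-2)/(-5) = -0.4000; T[2,2] = 0.
  T[0,:] = [+0.0000  -0.5455  -0.0909]
  T[1,:] = [-0.1667  +0.0000  -0.5000]
  T[2,:] = [+0.2000  -0.4000  +0.0000]
|eigenvalues of T|: 0.5951, 0.3817, 0.2134.
spectral radius ρ = 0.5951; 0.5951 < 1 ⇒ converges.

yes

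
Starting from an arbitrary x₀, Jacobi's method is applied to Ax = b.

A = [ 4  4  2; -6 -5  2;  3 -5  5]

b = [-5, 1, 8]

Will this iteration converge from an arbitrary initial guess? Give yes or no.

no

Write A = D+L+U with D = diag(4, -5, 5).
Jacobi: T = -D⁻¹(L+U), T[1,0] = -(-6)/(-5) = -1.2000; T[1,1] = 0.
  T[0,:] = [+0.0000  -1.0000  -0.5000]
  T[1,:] = [-1.2000  +0.0000  +0.4000]
  T[2,:] = [-0.6000  +1.0000  +0.0000]
|λ(T)| sorted: 1.5614, 1.0481, 0.5133.
ρ(T) = max|λ| = 1.5614; 1.5614 > 1: divergent.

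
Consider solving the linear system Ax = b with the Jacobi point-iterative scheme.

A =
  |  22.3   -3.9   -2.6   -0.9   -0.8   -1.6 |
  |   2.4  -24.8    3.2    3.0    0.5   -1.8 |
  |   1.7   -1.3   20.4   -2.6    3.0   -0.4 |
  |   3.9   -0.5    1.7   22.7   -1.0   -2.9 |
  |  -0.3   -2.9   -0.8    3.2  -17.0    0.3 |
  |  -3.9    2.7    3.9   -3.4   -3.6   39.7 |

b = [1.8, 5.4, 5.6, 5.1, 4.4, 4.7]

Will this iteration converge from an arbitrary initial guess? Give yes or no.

yes

A = D + L + U where D = diag(22.3, -24.8, 20.4, 22.7, -17, 39.7).
T_J = -D⁻¹(L+U): T[0,2] = -(-2.6)/(22.3) = +0.1166; T[0,0] = 0.
  T[0,:] = [+0.0000 +0.1749 +0.1166 +0.0404 +0.0359 +0.0717]
  T[1,:] = [+0.0968 +0.0000 +0.1290 +0.1210 +0.0202 -0.0726]
  T[2,:] = [-0.0833 +0.0637 +0.0000 +0.1275 -0.1471 +0.0196]
  T[3,:] = [-0.1718 +0.0220 -0.0749 +0.0000 +0.0441 +0.1278]
  T[4,:] = [-0.0176 -0.1706 -0.0471 +0.1882 +0.0000 +0.0176]
  T[5,:] = [+0.0982 -0.0680 -0.0982 +0.0856 +0.0907 +0.0000]
moduli |λ_i(T)| = 0.2554, 0.1662, 0.1515, 0.1515, 0.1123, 0.1123.
ρ(T) = max|λ| = 0.2554; 0.2554 < 1 ⇒ converges.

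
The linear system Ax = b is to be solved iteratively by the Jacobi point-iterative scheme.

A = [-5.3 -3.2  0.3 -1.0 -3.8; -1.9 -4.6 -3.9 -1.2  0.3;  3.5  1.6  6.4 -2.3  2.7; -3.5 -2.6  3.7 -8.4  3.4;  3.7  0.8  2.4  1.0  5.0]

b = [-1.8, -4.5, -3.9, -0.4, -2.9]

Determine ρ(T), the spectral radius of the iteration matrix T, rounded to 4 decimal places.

Let D = diag(-5.3, -4.6, 6.4, -8.4, 5); L, U the strict triangles.
Jacobi T = -D⁻¹(L+U): T[3,2] = -(3.7)/(-8.4) = +0.4405; T[3,3] = 0.
  T[0,:] = [+0.0000 -0.6038 +0.0566 -0.1887 -0.7170]
  T[1,:] = [-0.4130 +0.0000 -0.8478 -0.2609 +0.0652]
  T[2,:] = [-0.5469 -0.2500 +0.0000 +0.3594 -0.4219]
  T[3,:] = [-0.4167 -0.3095 +0.4405 +0.0000 +0.4048]
  T[4,:] = [-0.7400 -0.1600 -0.4800 -0.2000 +0.0000]
|roots of det(T-λI)|: 1.2544, 0.9006, 0.9006, 0.2569, 0.2569.
ρ(T) = max|λ| = 1.2544; 1.2544 > 1, so it fails to converge.

1.2544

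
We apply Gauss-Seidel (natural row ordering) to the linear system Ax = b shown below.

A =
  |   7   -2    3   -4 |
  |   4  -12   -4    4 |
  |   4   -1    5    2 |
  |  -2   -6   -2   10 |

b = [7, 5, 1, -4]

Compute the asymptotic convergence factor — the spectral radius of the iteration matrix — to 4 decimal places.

Split A = D + L + U, D = diag(7, -12, 5, 10).
GS T = -(D+L)⁻¹U: row 0 first, T[0,3] = -(-4)/(7) = +0.5714; later rows by forward substitution.
  T[0,:] = [+0.0000  +0.2857  -0.4286  +0.5714]
  T[1,:] = [+0.0000  +0.0952  -0.4762  +0.5238]
  T[2,:] = [+0.0000  -0.2095  +0.2476  -0.7524]
  T[3,:] = [+0.0000  +0.0724  -0.3219  +0.2781]
|roots of det(T-λI)|: 0.9152, 0.2625, 0.0317, 0.0000.
ρ(T) = max|λ| = 0.9152; 0.9152 < 1: convergent.

0.9152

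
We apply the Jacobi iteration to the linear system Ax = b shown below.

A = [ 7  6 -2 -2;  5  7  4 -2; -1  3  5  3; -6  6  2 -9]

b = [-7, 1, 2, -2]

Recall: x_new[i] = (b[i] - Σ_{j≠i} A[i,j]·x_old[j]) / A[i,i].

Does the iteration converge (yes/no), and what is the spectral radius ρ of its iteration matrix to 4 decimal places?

A = D + L + U where D = diag(7, 7, 5, -9).
Jacobi: T = -D⁻¹(L+U), T[3,2] = -(2)/(-9) = +0.2222; T[3,3] = 0.
  T[0,:] = [+0.0000, -0.8571, +0.2857, +0.2857]
  T[1,:] = [-0.7143, +0.0000, -0.5714, +0.2857]
  T[2,:] = [+0.2000, -0.6000, +0.0000, -0.6000]
  T[3,:] = [-0.6667, +0.6667, +0.2222, +0.0000]
|λ(T)| sorted: 1.2653, 0.8936, 0.6244, 0.6244.
spectral radius ρ = 1.2653; 1.2653 > 1, so it fails to converge.

no, ρ = 1.2653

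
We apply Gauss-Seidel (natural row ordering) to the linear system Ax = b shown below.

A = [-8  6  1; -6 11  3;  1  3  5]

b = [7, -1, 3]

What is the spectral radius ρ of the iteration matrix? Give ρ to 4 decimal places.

0.5776

Let D = diag(-8, 11, 5); L, U the strict triangles.
Gauss-Seidel: T = -(D+L)⁻¹U, row 0 first, T[0,1] = -(6)/(-8) = +0.7500; later rows by forward substitution.
  T[0,:] = [+0.0000  +0.7500  +0.1250]
  T[1,:] = [+0.0000  +0.4091  -0.2045]
  T[2,:] = [+0.0000  -0.3955  +0.0977]
|roots of det(T-λI)|: 0.5776, 0.0708, 0.0000.
ρ(T) = max|λ| = 0.5776; 0.5776 < 1: convergent.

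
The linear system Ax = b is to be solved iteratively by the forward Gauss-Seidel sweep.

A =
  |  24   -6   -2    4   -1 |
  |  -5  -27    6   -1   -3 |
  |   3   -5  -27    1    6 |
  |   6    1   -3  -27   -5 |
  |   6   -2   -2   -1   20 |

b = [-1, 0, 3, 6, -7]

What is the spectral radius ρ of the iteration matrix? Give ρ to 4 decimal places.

Let D = diag(24, -27, -27, -27, 20); L, U the strict triangles.
Gauss-Seidel: T = -(D+L)⁻¹U, row 0 first, T[0,2] = -(-2)/(24) = +0.0833; later rows by forward substitution.
  T[0,:] = [+0.0000  +0.2500  +0.0833  -0.1667  +0.0417]
  T[1,:] = [+0.0000  -0.0463  +0.2068  -0.0062  -0.1188]
  T[2,:] = [+0.0000  +0.0364  -0.0290  +0.0197  +0.2489]
  T[3,:] = [+0.0000  +0.0498  +0.0294  -0.0395  -0.2080]
  T[4,:] = [+0.0000  -0.0735  -0.0058  +0.0494  -0.0099]
eigenvalue magnitudes: 0.2125, 0.1325, 0.1325, 0.0306, 0.0000.
ρ = 0.2125; 0.2125 < 1, so it converges for any x₀.

0.2125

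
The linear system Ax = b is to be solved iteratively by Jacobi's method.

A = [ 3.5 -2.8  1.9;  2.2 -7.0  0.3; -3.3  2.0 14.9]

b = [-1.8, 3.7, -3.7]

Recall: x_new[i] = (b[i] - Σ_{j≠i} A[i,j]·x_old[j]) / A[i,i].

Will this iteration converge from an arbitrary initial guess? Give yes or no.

Let D = diag(3.5, -7, 14.9); L, U the strict triangles.
Jacobi: T = -D⁻¹(L+U), T[0,1] = -(-2.8)/(3.5) = +0.8000; T[0,0] = 0.
  T[0,:] = [+0.0000, +0.8000, -0.5429]
  T[1,:] = [+0.3143, +0.0000, +0.0429]
  T[2,:] = [+0.2215, -0.1342, +0.0000]
|eigenvalues of T|: 0.4411, 0.2629, 0.2629.
ρ(T) = max|λ| = 0.4411; 0.4411 < 1 ⇒ converges.

yes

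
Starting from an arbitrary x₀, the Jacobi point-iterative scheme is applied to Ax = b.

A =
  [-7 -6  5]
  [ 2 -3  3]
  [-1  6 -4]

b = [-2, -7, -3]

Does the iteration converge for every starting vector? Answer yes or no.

no

Write A = D+L+U with D = diag(-7, -3, -4).
Jacobi T = -D⁻¹(L+U): T[2,0] = -(-1)/(-4) = -0.2500; T[2,2] = 0.
  T[0,:] = [+0.0000 -0.8571 +0.7143]
  T[1,:] = [+0.6667 +0.0000 +1.0000]
  T[2,:] = [-0.2500 +1.5000 +0.0000]
|λ(T)| sorted: 1.2274, 0.8698, 0.8698.
ρ(T) = max|λ| = 1.2274; 1.2274 > 1, so it fails to converge.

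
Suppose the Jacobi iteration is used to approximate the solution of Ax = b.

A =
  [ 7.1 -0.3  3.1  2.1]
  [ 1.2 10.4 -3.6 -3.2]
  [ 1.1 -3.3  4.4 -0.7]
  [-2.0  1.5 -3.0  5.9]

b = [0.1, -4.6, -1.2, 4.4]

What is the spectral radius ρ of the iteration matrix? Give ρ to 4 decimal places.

Let D = diag(7.1, 10.4, 4.4, 5.9); L, U the strict triangles.
T_J = -D⁻¹(L+U): T[1,0] = -(1.2)/(10.4) = -0.1154; T[1,1] = 0.
  T[0,:] = [+0.0000 +0.0423 -0.4366 -0.2958]
  T[1,:] = [-0.1154 +0.0000 +0.3462 +0.3077]
  T[2,:] = [-0.2500 +0.7500 +0.0000 +0.1591]
  T[3,:] = [+0.3390 -0.2542 +0.5085 +0.0000]
|roots of det(T-λI)|: 0.6975, 0.4461, 0.4461, 0.0318.
ρ = 0.6975; 0.6975 < 1: convergent.

0.6975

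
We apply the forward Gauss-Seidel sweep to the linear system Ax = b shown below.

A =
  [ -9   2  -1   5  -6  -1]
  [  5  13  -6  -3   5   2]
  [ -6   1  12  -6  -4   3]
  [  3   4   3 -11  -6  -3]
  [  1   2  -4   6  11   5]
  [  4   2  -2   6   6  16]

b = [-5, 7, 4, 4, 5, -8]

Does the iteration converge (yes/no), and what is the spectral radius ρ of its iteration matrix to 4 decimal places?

yes, ρ = 0.8202

Write A = D+L+U with D = diag(-9, 13, 12, -11, 11, 16).
GS T = -(D+L)⁻¹U: row 0 first, T[0,3] = -(5)/(-9) = +0.5556; later rows by forward substitution.
  T[0,:] = [+0.0000  +0.2222  -0.1111  +0.5556  -0.6667  -0.1111]
  T[1,:] = [+0.0000  -0.0855  +0.5043  +0.0171  -0.1282  -0.1111]
  T[2,:] = [+0.0000  +0.1182  -0.0976  +0.7764  +0.0107  -0.2963]
  T[3,:] = [+0.0000  +0.0618  +0.1265  +0.3695  -0.7710  -0.4242]
  T[4,:] = [+0.0000  +0.0046  -0.1860  +0.0272  +0.5083  -0.3006]
  T[5,:] = [+0.0000  -0.0550  -0.0251  -0.1927  +0.2825  +0.2764]
|eigenvalues of T|: 0.8202, 0.3143, 0.2837, 0.2085, 0.2085, 0.0000.
ρ(T) = max|λ| = 0.8202; 0.8202 < 1 ⇒ converges.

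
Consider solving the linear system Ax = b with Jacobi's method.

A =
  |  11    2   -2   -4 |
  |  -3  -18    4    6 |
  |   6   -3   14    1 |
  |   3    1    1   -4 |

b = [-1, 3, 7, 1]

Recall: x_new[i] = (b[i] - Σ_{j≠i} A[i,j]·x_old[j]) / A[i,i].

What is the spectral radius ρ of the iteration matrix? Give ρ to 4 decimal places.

A = D + L + U where D = diag(11, -18, 14, -4).
Jacobi T = -D⁻¹(L+U): T[3,1] = -(1)/(-4) = +0.2500; T[3,3] = 0.
  T[0,:] = [+0.0000, -0.1818, +0.1818, +0.3636]
  T[1,:] = [-0.1667, +0.0000, +0.2222, +0.3333]
  T[2,:] = [-0.4286, +0.2143, +0.0000, -0.0714]
  T[3,:] = [+0.7500, +0.2500, +0.2500, +0.0000]
|eigenvalues of T|: 0.6816, 0.3426, 0.3426, 0.0135.
spectral radius ρ = 0.6816; 0.6816 < 1: convergent.

0.6816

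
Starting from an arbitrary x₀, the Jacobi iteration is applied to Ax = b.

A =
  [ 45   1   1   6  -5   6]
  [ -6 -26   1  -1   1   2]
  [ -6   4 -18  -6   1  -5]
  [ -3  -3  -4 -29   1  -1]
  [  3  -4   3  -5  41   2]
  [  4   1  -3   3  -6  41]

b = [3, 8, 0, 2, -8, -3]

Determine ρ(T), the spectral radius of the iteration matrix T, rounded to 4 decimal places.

0.3115

Write A = D+L+U with D = diag(45, -26, -18, -29, 41, 41).
T_J = -D⁻¹(L+U): T[1,3] = -(-1)/(-26) = -0.0385; T[1,1] = 0.
  T[0,:] = [+0.0000 -0.0222 -0.0222 -0.1333 +0.1111 -0.1333]
  T[1,:] = [-0.2308 +0.0000 +0.0385 -0.0385 +0.0385 +0.0769]
  T[2,:] = [-0.3333 +0.2222 +0.0000 -0.3333 +0.0556 -0.2778]
  T[3,:] = [-0.1034 -0.1034 -0.1379 +0.0000 +0.0345 -0.0345]
  T[4,:] = [-0.0732 +0.0976 -0.0732 +0.1220 +0.0000 -0.0488]
  T[5,:] = [-0.0976 -0.0244 +0.0732 -0.0732 +0.1463 +0.0000]
|eigenvalues of T|: 0.3115, 0.2519, 0.1610, 0.1610, 0.1313, 0.0147.
ρ(T) = max|λ| = 0.3115; 0.3115 < 1: convergent.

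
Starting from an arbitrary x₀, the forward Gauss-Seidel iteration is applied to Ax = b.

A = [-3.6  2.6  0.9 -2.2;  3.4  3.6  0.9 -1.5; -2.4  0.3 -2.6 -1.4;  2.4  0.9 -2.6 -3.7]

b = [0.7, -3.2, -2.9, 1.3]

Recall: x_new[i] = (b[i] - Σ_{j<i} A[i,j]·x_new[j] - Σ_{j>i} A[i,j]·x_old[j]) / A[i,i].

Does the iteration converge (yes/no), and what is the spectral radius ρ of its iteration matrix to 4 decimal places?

no, ρ = 1.6659

Split A = D + L + U, D = diag(-3.6, 3.6, -2.6, -3.7).
Gauss-Seidel: T = -(D+L)⁻¹U, row 0 first, T[0,3] = -(-2.2)/(-3.6) = -0.6111; later rows by forward substitution.
  T[0,:] = [+0.0000  +0.7222  +0.2500  -0.6111]
  T[1,:] = [+0.0000  -0.6821  -0.4861  +0.9938]
  T[2,:] = [+0.0000  -0.7454  -0.2869  +0.1403]
  T[3,:] = [+0.0000  +0.8263  +0.2455  -0.2533]
moduli |λ_i(T)| = 1.6659, 0.5169, 0.0732, 0.0000.
ρ = 1.6659; 1.6659 > 1, so it fails to converge.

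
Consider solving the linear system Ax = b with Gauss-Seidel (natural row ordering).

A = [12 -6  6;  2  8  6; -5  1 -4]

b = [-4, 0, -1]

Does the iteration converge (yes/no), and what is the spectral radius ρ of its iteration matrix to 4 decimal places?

Split A = D + L + U, D = diag(12, 8, -4).
GS T = -(D+L)⁻¹U: row 0 first, T[0,2] = -(6)/(12) = -0.5000; later rows by forward substitution.
  T[0,:] = [+0.0000 +0.5000 -0.5000]
  T[1,:] = [+0.0000 -0.1250 -0.6250]
  T[2,:] = [+0.0000 -0.6562 +0.4687]
|λ(T)| sorted: 0.8778, 0.5340, 0.0000.
ρ(T) = max|λ| = 0.8778; 0.8778 < 1, so it converges for any x₀.

yes, ρ = 0.8778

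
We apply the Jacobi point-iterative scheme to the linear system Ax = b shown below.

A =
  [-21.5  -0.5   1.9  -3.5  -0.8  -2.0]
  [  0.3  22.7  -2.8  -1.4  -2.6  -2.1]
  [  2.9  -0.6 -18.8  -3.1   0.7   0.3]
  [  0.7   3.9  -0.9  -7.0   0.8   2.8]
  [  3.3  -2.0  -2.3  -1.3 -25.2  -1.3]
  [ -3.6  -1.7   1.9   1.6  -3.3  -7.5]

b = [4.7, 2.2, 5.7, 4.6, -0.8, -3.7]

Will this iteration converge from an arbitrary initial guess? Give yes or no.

yes

Split A = D + L + U, D = diag(-21.5, 22.7, -18.8, -7, -25.2, -7.5).
T_J = -D⁻¹(L+U): T[4,0] = -(3.3)/(-25.2) = +0.1310; T[4,4] = 0.
  T[0,:] = [+0.0000, -0.0233, +0.0884, -0.1628, -0.0372, -0.0930]
  T[1,:] = [-0.0132, +0.0000, +0.1233, +0.0617, +0.1145, +0.0925]
  T[2,:] = [+0.1543, -0.0319, +0.0000, -0.1649, +0.0372, +0.0160]
  T[3,:] = [+0.1000, +0.5571, -0.1286, +0.0000, +0.1143, +0.4000]
  T[4,:] = [+0.1310, -0.0794, -0.0913, -0.0516, +0.0000, -0.0516]
  T[5,:] = [-0.4800, -0.2267, +0.2533, +0.2133, -0.4400, +0.0000]
moduli |λ_i(T)| = 0.4665, 0.3634, 0.1263, 0.1263, 0.1121, 0.1121.
ρ(T) = max|λ| = 0.4665; 0.4665 < 1: convergent.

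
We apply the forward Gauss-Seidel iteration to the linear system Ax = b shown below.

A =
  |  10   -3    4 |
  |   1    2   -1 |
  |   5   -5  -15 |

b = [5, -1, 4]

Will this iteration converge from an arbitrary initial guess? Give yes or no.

Diagonal D = diag(10, 2, -15); L, U strict lower/upper.
T_GS = -(D+L)⁻¹U: row 0 first, T[0,1] = -(-3)/(10) = +0.3000; later rows by forward substitution.
  T[0,:] = [+0.0000  +0.3000  -0.4000]
  T[1,:] = [+0.0000  -0.1500  +0.7000]
  T[2,:] = [+0.0000  +0.1500  -0.3667]
|λ(T)| sorted: 0.6000, 0.0833, 0.0000.
ρ(T) = max|λ| = 0.6000; 0.6000 < 1: convergent.

yes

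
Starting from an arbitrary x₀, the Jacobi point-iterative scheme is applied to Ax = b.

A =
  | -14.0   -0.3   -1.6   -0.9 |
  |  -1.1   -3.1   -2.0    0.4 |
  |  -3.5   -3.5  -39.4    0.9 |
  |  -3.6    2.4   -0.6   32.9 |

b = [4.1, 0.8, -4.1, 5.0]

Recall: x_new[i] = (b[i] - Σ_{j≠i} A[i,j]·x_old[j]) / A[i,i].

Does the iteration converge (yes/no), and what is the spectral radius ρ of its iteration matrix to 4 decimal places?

yes, ρ = 0.2983

Split A = D + L + U, D = diag(-14, -3.1, -39.4, 32.9).
Jacobi T = -D⁻¹(L+U): T[1,0] = -(-1.1)/(-3.1) = -0.3548; T[1,1] = 0.
  T[0,:] = [+0.0000 -0.0214 -0.1143 -0.0643]
  T[1,:] = [-0.3548 +0.0000 -0.6452 +0.1290]
  T[2,:] = [-0.0888 -0.0888 +0.0000 +0.0228]
  T[3,:] = [+0.1094 -0.0729 +0.0182 +0.0000]
|λ(T)| sorted: 0.2983, 0.2205, 0.1131, 0.1131.
ρ = 0.2983; 0.2983 < 1: convergent.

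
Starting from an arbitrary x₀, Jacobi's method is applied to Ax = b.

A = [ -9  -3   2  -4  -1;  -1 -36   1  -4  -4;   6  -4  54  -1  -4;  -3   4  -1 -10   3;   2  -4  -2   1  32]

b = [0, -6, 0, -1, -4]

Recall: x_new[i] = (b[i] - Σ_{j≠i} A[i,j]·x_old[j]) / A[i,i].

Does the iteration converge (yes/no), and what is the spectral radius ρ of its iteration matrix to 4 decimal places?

yes, ρ = 0.3103

A = D + L + U where D = diag(-9, -36, 54, -10, 32).
Jacobi T = -D⁻¹(L+U): T[1,0] = -(-1)/(-36) = -0.0278; T[1,1] = 0.
  T[0,:] = [+0.0000, -0.3333, +0.2222, -0.4444, -0.1111]
  T[1,:] = [-0.0278, +0.0000, +0.0278, -0.1111, -0.1111]
  T[2,:] = [-0.1111, +0.0741, +0.0000, +0.0185, +0.0741]
  T[3,:] = [-0.3000, +0.4000, -0.1000, +0.0000, +0.3000]
  T[4,:] = [-0.0625, +0.1250, +0.0625, -0.0312, +0.0000]
|roots of det(T-λI)|: 0.3103, 0.1987, 0.1987, 0.1118, 0.1118.
ρ = 0.3103; 0.3103 < 1, so it converges for any x₀.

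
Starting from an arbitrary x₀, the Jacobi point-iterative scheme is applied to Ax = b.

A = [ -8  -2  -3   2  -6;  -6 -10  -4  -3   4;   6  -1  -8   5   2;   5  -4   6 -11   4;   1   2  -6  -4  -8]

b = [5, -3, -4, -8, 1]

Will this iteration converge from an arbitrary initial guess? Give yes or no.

Let D = diag(-8, -10, -8, -11, -8); L, U the strict triangles.
Jacobi: T = -D⁻¹(L+U), T[0,2] = -(-3)/(-8) = -0.3750; T[0,0] = 0.
  T[0,:] = [+0.0000, -0.2500, -0.3750, +0.2500, -0.7500]
  T[1,:] = [-0.6000, +0.0000, -0.4000, -0.3000, +0.4000]
  T[2,:] = [+0.7500, -0.1250, +0.0000, +0.6250, +0.2500]
  T[3,:] = [+0.4545, -0.3636, +0.5455, +0.0000, +0.3636]
  T[4,:] = [+0.1250, +0.2500, -0.7500, -0.5000, +0.0000]
|roots of det(T-λI)|: 1.1803, 0.8676, 0.8676, 0.5157, 0.5157.
ρ(T) = max|λ| = 1.1803; 1.1803 > 1, so it fails to converge.

no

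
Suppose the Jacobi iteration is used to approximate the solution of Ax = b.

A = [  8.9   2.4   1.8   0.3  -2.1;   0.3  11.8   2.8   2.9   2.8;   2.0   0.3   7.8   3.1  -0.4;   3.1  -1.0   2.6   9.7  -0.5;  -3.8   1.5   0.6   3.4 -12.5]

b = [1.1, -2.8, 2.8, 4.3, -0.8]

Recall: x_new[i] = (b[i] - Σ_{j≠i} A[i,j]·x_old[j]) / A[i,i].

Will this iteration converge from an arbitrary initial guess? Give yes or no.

yes

Split A = D + L + U, D = diag(8.9, 11.8, 7.8, 9.7, -12.5).
Jacobi: T = -D⁻¹(L+U), T[3,4] = -(-0.5)/(9.7) = +0.0515; T[3,3] = 0.
  T[0,:] = [+0.0000  -0.2697  -0.2022  -0.0337  +0.2360]
  T[1,:] = [-0.0254  +0.0000  -0.2373  -0.2458  -0.2373]
  T[2,:] = [-0.2564  -0.0385  +0.0000  -0.3974  +0.0513]
  T[3,:] = [-0.3196  +0.1031  -0.2680  +0.0000  +0.0515]
  T[4,:] = [-0.3040  +0.1200  +0.0480  +0.2720  +0.0000]
|λ(T)| sorted: 0.5715, 0.4596, 0.4596, 0.3218, 0.1132.
ρ = 0.5715; 0.5715 < 1 ⇒ converges.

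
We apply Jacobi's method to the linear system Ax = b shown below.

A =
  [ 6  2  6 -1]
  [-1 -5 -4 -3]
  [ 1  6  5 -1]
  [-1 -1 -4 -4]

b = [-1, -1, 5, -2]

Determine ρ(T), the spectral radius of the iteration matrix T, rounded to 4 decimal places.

1.3790

Diagonal D = diag(6, -5, 5, -4); L, U strict lower/upper.
Jacobi T = -D⁻¹(L+U): T[3,2] = -(-4)/(-4) = -1.0000; T[3,3] = 0.
  T[0,:] = [+0.0000, -0.3333, -1.0000, +0.1667]
  T[1,:] = [-0.2000, +0.0000, -0.8000, -0.6000]
  T[2,:] = [-0.2000, -1.2000, +0.0000, +0.2000]
  T[3,:] = [-0.2500, -0.2500, -1.0000, +0.0000]
eigenvalue magnitudes: 1.3790, 0.6848, 0.6848, 0.2680.
spectral radius ρ = 1.3790; 1.3790 > 1 ⇒ diverges.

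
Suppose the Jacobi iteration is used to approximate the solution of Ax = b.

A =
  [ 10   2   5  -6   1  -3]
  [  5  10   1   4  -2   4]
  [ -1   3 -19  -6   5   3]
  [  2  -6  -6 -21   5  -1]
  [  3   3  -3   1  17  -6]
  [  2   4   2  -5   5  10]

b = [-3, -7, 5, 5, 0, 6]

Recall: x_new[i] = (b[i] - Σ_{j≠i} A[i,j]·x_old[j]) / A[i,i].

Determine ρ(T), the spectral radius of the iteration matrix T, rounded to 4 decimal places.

0.8612

Diagonal D = diag(10, 10, -19, -21, 17, 10); L, U strict lower/upper.
Jacobi T = -D⁻¹(L+U): T[3,1] = -(-6)/(-21) = -0.2857; T[3,3] = 0.
  T[0,:] = [+0.0000 -0.2000 -0.5000 +0.6000 -0.1000 +0.3000]
  T[1,:] = [-0.5000 +0.0000 -0.1000 -0.4000 +0.2000 -0.4000]
  T[2,:] = [-0.0526 +0.1579 +0.0000 -0.3158 +0.2632 +0.1579]
  T[3,:] = [+0.0952 -0.2857 -0.2857 +0.0000 +0.2381 -0.0476]
  T[4,:] = [-0.1765 -0.1765 +0.1765 -0.0588 +0.0000 +0.3529]
  T[5,:] = [-0.2000 -0.4000 -0.2000 +0.5000 -0.5000 +0.0000]
moduli |λ_i(T)| = 0.8612, 0.5243, 0.5243, 0.2983, 0.2983, 0.2827.
ρ = 0.8612; 0.8612 < 1: convergent.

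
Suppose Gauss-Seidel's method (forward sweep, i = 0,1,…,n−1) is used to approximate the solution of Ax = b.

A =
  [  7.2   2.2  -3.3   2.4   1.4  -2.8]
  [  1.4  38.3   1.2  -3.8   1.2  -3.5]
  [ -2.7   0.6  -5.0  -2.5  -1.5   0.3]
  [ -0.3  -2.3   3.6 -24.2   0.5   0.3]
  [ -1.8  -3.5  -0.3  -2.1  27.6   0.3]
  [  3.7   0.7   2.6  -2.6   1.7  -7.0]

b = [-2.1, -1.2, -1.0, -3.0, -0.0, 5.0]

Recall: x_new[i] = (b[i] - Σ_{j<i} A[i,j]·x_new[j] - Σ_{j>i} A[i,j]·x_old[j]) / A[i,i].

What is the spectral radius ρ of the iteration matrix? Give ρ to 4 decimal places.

0.2242

Diagonal D = diag(7.2, 38.3, -5, -24.2, 27.6, -7); L, U strict lower/upper.
GS T = -(D+L)⁻¹U: row 0 first, T[0,2] = -(-3.3)/(7.2) = +0.4583; later rows by forward substitution.
  T[0,:] = [+0.0000, -0.3056, +0.4583, -0.3333, -0.1944, +0.3889]
  T[1,:] = [+0.0000, +0.0112, -0.0481, +0.1114, -0.0242, +0.0772]
  T[2,:] = [+0.0000, +0.1663, -0.2533, -0.3066, -0.1979, -0.1407]
  T[3,:] = [+0.0000, +0.0275, -0.0388, -0.0521, -0.0041, -0.0207]
  T[4,:] = [+0.0000, -0.0146, +0.0181, -0.0149, -0.0182, +0.0212]
  T[5,:] = [+0.0000, -0.1124, +0.1622, -0.2632, -0.1816, +0.1738]
|λ(T)| sorted: 0.2242, 0.0921, 0.0921, 0.0295, 0.0101, 0.0000.
spectral radius ρ = 0.2242; 0.2242 < 1: convergent.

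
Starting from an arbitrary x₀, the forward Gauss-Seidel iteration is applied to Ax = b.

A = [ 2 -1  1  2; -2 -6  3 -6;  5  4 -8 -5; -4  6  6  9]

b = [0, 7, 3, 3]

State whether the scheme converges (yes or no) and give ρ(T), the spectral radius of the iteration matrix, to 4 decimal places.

no, ρ = 1.6516

Diagonal D = diag(2, -6, -8, 9); L, U strict lower/upper.
Gauss-Seidel: T = -(D+L)⁻¹U, row 0 first, T[0,3] = -(2)/(2) = -1.0000; later rows by forward substitution.
  T[0,:] = [+0.0000  +0.5000  -0.5000  -1.0000]
  T[1,:] = [+0.0000  -0.1667  +0.6667  -0.6667]
  T[2,:] = [+0.0000  +0.2292  +0.0208  -1.5833]
  T[3,:] = [+0.0000  +0.1806  -0.6806  +1.0556]
|roots of det(T-λI)|: 1.6516, 0.7948, 0.0529, 0.0000.
ρ(T) = max|λ| = 1.6516; 1.6516 > 1, so it fails to converge.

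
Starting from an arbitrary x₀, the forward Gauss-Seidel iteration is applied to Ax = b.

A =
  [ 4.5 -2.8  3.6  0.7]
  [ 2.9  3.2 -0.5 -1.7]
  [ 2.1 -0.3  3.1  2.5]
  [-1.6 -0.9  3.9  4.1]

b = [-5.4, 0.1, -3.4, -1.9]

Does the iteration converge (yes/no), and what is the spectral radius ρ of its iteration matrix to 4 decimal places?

no, ρ = 1.2989

Split A = D + L + U, D = diag(4.5, 3.2, 3.1, 4.1).
Gauss-Seidel: T = -(D+L)⁻¹U, row 0 first, T[0,3] = -(0.7)/(4.5) = -0.1556; later rows by forward substitution.
  T[0,:] = [+0.0000, +0.6222, -0.8000, -0.1556]
  T[1,:] = [+0.0000, -0.5639, +0.8812, +0.6722]
  T[2,:] = [+0.0000, -0.4761, +0.6272, -0.6360]
  T[3,:] = [+0.0000, +0.5719, -0.7154, +0.6919]
moduli |λ_i(T)| = 1.2989, 0.5840, 0.0403, 0.0000.
spectral radius ρ = 1.2989; 1.2989 > 1: divergent.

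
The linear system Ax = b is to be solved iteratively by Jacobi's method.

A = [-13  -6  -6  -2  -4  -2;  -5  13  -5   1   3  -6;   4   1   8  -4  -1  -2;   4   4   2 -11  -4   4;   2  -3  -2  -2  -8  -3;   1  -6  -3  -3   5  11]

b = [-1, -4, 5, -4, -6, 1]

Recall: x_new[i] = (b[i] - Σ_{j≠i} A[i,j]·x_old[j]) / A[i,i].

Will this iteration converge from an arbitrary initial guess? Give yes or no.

Split A = D + L + U, D = diag(-13, 13, 8, -11, -8, 11).
Jacobi T = -D⁻¹(L+U): T[4,3] = -(-2)/(-8) = -0.2500; T[4,4] = 0.
  T[0,:] = [+0.0000, -0.4615, -0.4615, -0.1538, -0.3077, -0.1538]
  T[1,:] = [+0.3846, +0.0000, +0.3846, -0.0769, -0.2308, +0.4615]
  T[2,:] = [-0.5000, -0.1250, +0.0000, +0.5000, +0.1250, +0.2500]
  T[3,:] = [+0.3636, +0.3636, +0.1818, +0.0000, -0.3636, +0.3636]
  T[4,:] = [+0.2500, -0.3750, -0.2500, -0.2500, +0.0000, -0.3750]
  T[5,:] = [-0.0909, +0.5455, +0.2727, +0.2727, -0.4545, +0.0000]
|eigenvalues of T|: 1.1380, 0.5953, 0.5953, 0.4191, 0.2617, 0.2617.
ρ = 1.1380; 1.1380 > 1 ⇒ diverges.

no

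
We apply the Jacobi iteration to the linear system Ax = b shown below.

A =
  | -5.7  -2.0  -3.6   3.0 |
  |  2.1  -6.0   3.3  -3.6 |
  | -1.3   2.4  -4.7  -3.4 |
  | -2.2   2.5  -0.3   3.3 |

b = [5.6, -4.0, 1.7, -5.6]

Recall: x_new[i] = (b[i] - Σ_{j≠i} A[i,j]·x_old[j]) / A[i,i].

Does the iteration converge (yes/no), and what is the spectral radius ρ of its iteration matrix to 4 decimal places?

A = D + L + U where D = diag(-5.7, -6, -4.7, 3.3).
T_J = -D⁻¹(L+U): T[3,0] = -(-2.2)/(3.3) = +0.6667; T[3,3] = 0.
  T[0,:] = [+0.0000 -0.3509 -0.6316 +0.5263]
  T[1,:] = [+0.3500 +0.0000 +0.5500 -0.6000]
  T[2,:] = [-0.2766 +0.5106 +0.0000 -0.7234]
  T[3,:] = [+0.6667 -0.7576 +0.0909 +0.0000]
|roots of det(T-λI)|: 1.2144, 0.6715, 0.6715, 0.0387.
ρ = 1.2144; 1.2144 > 1 ⇒ diverges.

no, ρ = 1.2144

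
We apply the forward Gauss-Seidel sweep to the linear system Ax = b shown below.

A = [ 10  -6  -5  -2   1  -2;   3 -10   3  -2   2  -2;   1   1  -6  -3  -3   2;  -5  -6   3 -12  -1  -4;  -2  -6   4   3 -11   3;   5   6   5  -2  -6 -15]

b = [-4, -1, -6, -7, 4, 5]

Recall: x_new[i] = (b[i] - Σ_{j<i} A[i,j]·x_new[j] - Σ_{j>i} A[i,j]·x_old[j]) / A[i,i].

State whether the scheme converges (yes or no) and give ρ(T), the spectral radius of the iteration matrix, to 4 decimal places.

A = D + L + U where D = diag(10, -10, -6, -12, -11, -15).
Gauss-Seidel: T = -(D+L)⁻¹U, row 0 first, T[0,3] = -(-2)/(10) = +0.2000; later rows by forward substitution.
  T[0,:] = [+0.0000  +0.6000  +0.5000  +0.2000  -0.1000  +0.2000]
  T[1,:] = [+0.0000  +0.1800  +0.4500  -0.1400  +0.1700  -0.1400]
  T[2,:] = [+0.0000  +0.1300  +0.1583  -0.4900  -0.4883  +0.3433]
  T[3,:] = [+0.0000  -0.3075  -0.3937  -0.1358  -0.2487  -0.2608]
  T[4,:] = [+0.0000  -0.2439  -0.3862  -0.1752  -0.3200  +0.3664]
  T[5,:] = [+0.0000  +0.4539  +0.6064  -0.0645  +0.0330  +0.0133]
|eigenvalues of T|: 0.9419, 0.7994, 0.2013, 0.2013, 0.0223, 0.0000.
spectral radius ρ = 0.9419; 0.9419 < 1 ⇒ converges.

yes, ρ = 0.9419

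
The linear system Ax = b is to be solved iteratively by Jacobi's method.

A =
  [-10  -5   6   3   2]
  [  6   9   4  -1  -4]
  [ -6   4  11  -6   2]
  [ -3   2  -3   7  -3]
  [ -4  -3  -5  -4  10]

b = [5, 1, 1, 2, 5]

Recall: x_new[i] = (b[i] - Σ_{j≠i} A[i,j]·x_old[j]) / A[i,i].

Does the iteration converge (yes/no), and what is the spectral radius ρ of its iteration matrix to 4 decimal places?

Split A = D + L + U, D = diag(-10, 9, 11, 7, 10).
Jacobi T = -D⁻¹(L+U): T[1,2] = -(4)/(9) = -0.4444; T[1,1] = 0.
  T[0,:] = [+0.0000, -0.5000, +0.6000, +0.3000, +0.2000]
  T[1,:] = [-0.6667, +0.0000, -0.4444, +0.1111, +0.4444]
  T[2,:] = [+0.5455, -0.3636, +0.0000, +0.5455, -0.1818]
  T[3,:] = [+0.4286, -0.2857, +0.4286, +0.0000, +0.4286]
  T[4,:] = [+0.4000, +0.3000, +0.5000, +0.4000, +0.0000]
|roots of det(T-λI)|: 1.2506, 0.7629, 0.5713, 0.5713, 0.5566.
spectral radius ρ = 1.2506; 1.2506 > 1 ⇒ diverges.

no, ρ = 1.2506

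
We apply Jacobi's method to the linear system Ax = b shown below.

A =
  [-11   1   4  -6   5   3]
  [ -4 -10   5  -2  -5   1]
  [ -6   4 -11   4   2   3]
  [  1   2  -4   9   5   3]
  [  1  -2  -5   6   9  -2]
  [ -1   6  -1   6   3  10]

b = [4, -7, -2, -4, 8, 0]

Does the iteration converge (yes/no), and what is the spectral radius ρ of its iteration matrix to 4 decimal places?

Diagonal D = diag(-11, -10, -11, 9, 9, 10); L, U strict lower/upper.
Jacobi T = -D⁻¹(L+U): T[1,3] = -(-2)/(-10) = -0.2000; T[1,1] = 0.
  T[0,:] = [+0.0000  +0.0909  +0.3636  -0.5455  +0.4545  +0.2727]
  T[1,:] = [-0.4000  +0.0000  +0.5000  -0.2000  -0.5000  +0.1000]
  T[2,:] = [-0.5455  +0.3636  +0.0000  +0.3636  +0.1818  +0.2727]
  T[3,:] = [-0.1111  -0.2222  +0.4444  +0.0000  -0.5556  -0.3333]
  T[4,:] = [-0.1111  +0.2222  +0.5556  -0.6667  +0.0000  +0.2222]
  T[5,:] = [+0.1000  -0.6000  +0.1000  -0.6000  -0.3000  +0.0000]
|roots of det(T-λI)|: 1.2017, 0.8212, 0.7172, 0.7172, 0.1166, 0.1166.
ρ(T) = max|λ| = 1.2017; 1.2017 > 1: divergent.

no, ρ = 1.2017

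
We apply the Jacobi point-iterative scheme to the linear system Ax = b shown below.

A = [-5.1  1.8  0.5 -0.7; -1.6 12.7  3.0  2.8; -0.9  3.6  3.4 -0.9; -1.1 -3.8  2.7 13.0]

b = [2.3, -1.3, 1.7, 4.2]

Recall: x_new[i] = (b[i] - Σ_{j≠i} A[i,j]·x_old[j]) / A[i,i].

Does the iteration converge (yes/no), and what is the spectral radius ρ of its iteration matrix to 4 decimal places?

Split A = D + L + U, D = diag(-5.1, 12.7, 3.4, 13).
T_J = -D⁻¹(L+U): T[0,2] = -(0.5)/(-5.1) = +0.0980; T[0,0] = 0.
  T[0,:] = [+0.0000  +0.3529  +0.0980  -0.1373]
  T[1,:] = [+0.1260  +0.0000  -0.2362  -0.2205]
  T[2,:] = [+0.2647  -1.0588  +0.0000  +0.2647]
  T[3,:] = [+0.0846  +0.2923  -0.2077  +0.0000]
|eigenvalues of T|: 0.6208, 0.3599, 0.3599, 0.1372.
spectral radius ρ = 0.6208; 0.6208 < 1, so it converges for any x₀.

yes, ρ = 0.6208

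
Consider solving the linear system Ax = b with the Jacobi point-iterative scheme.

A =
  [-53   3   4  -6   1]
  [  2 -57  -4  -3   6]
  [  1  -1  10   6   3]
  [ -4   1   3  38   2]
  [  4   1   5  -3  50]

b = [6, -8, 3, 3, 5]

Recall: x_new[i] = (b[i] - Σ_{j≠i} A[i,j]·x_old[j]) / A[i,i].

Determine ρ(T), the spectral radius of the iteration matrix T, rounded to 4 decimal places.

A = D + L + U where D = diag(-53, -57, 10, 38, 50).
Jacobi: T = -D⁻¹(L+U), T[0,1] = -(3)/(-53) = +0.0566; T[0,0] = 0.
  T[0,:] = [+0.0000, +0.0566, +0.0755, -0.1132, +0.0189]
  T[1,:] = [+0.0351, +0.0000, -0.0702, -0.0526, +0.1053]
  T[2,:] = [-0.1000, +0.1000, +0.0000, -0.6000, -0.3000]
  T[3,:] = [+0.1053, -0.0263, -0.0789, +0.0000, -0.0526]
  T[4,:] = [-0.0800, -0.0200, -0.1000, +0.0600, +0.0000]
|λ(T)| sorted: 0.2788, 0.1473, 0.1473, 0.1274, 0.0527.
ρ(T) = max|λ| = 0.2788; 0.2788 < 1, so it converges for any x₀.

0.2788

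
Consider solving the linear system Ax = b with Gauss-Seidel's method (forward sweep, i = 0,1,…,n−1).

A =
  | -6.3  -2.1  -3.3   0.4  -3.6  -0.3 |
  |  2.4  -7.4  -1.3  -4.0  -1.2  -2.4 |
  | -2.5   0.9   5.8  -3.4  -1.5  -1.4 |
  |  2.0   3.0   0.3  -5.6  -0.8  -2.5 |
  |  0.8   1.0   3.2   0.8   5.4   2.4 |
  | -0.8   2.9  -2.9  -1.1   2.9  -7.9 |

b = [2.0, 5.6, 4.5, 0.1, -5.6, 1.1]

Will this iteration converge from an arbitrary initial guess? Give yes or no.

Let D = diag(-6.3, -7.4, 5.8, -5.6, 5.4, -7.9); L, U the strict triangles.
GS T = -(D+L)⁻¹U: row 0 first, T[0,3] = -(0.4)/(-6.3) = +0.0635; later rows by forward substitution.
  T[0,:] = [+0.0000  -0.3333  -0.5238  +0.0635  -0.5714  -0.0476]
  T[1,:] = [+0.0000  -0.1081  -0.3456  -0.5199  -0.3475  -0.3398]
  T[2,:] = [+0.0000  -0.1269  -0.1722  +0.6943  +0.0662  +0.2736]
  T[3,:] = [+0.0000  -0.1838  -0.3814  -0.2187  -0.5295  -0.6308]
  T[4,:] = [+0.0000  +0.1718  +0.3001  -0.2921  +0.1882  -0.4431]
  T[5,:] = [+0.0000  +0.1293  +0.1527  -0.5289  +0.0488  -0.2952]
|eigenvalues of T|: 0.9191, 0.3505, 0.3505, 0.1145, 0.0171, 0.0000.
ρ = 0.9191; 0.9191 < 1: convergent.

yes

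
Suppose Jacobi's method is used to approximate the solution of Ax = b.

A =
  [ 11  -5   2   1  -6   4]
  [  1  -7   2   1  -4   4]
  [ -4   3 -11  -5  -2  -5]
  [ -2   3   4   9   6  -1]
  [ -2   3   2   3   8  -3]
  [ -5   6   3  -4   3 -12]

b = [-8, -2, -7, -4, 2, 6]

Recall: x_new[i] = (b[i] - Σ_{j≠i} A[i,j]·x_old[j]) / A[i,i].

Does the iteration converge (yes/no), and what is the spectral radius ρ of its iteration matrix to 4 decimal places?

no, ρ = 1.1315

Let D = diag(11, -7, -11, 9, 8, -12); L, U the strict triangles.
Jacobi T = -D⁻¹(L+U): T[0,4] = -(-6)/(11) = +0.5455; T[0,0] = 0.
  T[0,:] = [+0.0000  +0.4545  -0.1818  -0.0909  +0.5455  -0.3636]
  T[1,:] = [+0.1429  +0.0000  +0.2857  +0.1429  -0.5714  +0.5714]
  T[2,:] = [-0.3636  +0.2727  +0.0000  -0.4545  -0.1818  -0.4545]
  T[3,:] = [+0.2222  -0.3333  -0.4444  +0.0000  -0.6667  +0.1111]
  T[4,:] = [+0.2500  -0.3750  -0.2500  -0.3750  +0.0000  +0.3750]
  T[5,:] = [-0.4167  +0.5000  +0.2500  -0.3333  +0.2500  +0.0000]
|eigenvalues of T|: 1.1315, 0.7355, 0.6659, 0.6659, 0.4365, 0.1715.
ρ(T) = max|λ| = 1.1315; 1.1315 > 1 ⇒ diverges.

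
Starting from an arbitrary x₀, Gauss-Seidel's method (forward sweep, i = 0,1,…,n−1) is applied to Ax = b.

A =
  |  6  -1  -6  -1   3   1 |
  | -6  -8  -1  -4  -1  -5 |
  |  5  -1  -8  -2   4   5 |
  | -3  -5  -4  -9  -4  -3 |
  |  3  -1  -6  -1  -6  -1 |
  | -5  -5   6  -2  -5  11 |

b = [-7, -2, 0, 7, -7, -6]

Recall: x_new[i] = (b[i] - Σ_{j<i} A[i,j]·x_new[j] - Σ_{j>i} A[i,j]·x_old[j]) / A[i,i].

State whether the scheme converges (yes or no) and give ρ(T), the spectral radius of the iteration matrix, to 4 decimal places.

no, ρ = 1.1987

Let D = diag(6, -8, -8, -9, -6, 11); L, U the strict triangles.
GS T = -(D+L)⁻¹U: row 0 first, T[0,2] = -(-6)/(6) = +1.0000; later rows by forward substitution.
  T[0,:] = [+0.0000, +0.1667, +1.0000, +0.1667, -0.5000, -0.1667]
  T[1,:] = [+0.0000, -0.1250, -0.8750, -0.6250, +0.2500, -0.5000]
  T[2,:] = [+0.0000, +0.1198, +0.7344, -0.0677, +0.1562, +0.5833]
  T[3,:] = [+0.0000, -0.0394, -0.1736, +0.3218, -0.4861, -0.2593]
  T[4,:] = [+0.0000, -0.0091, -0.0596, +0.2016, -0.3669, -0.7068]
  T[5,:] = [+0.0000, -0.0577, -0.4024, -0.0213, -0.4540, -0.9896]
|λ(T)| sorted: 1.1987, 0.5450, 0.2556, 0.2556, 0.0041, 0.0000.
spectral radius ρ = 1.1987; 1.1987 > 1, so it fails to converge.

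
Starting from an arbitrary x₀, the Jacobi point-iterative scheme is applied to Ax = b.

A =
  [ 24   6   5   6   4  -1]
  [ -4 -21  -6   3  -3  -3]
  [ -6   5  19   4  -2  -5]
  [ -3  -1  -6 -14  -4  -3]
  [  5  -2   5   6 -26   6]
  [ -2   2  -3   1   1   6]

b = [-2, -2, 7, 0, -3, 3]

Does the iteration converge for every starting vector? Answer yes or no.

yes

Let D = diag(24, -21, 19, -14, -26, 6); L, U the strict triangles.
Jacobi T = -D⁻¹(L+U): T[0,5] = -(-1)/(24) = +0.0417; T[0,0] = 0.
  T[0,:] = [+0.0000  -0.2500  -0.2083  -0.2500  -0.1667  +0.0417]
  T[1,:] = [-0.1905  +0.0000  -0.2857  +0.1429  -0.1429  -0.1429]
  T[2,:] = [+0.3158  -0.2632  +0.0000  -0.2105  +0.1053  +0.2632]
  T[3,:] = [-0.2143  -0.0714  -0.4286  +0.0000  -0.2857  -0.2143]
  T[4,:] = [+0.1923  -0.0769  +0.1923  +0.2308  +0.0000  +0.2308]
  T[5,:] = [+0.3333  -0.3333  +0.5000  -0.1667  -0.1667  +0.0000]
|eigenvalues of T|: 0.8358, 0.3944, 0.3944, 0.3681, 0.1243, 0.0472.
spectral radius ρ = 0.8358; 0.8358 < 1: convergent.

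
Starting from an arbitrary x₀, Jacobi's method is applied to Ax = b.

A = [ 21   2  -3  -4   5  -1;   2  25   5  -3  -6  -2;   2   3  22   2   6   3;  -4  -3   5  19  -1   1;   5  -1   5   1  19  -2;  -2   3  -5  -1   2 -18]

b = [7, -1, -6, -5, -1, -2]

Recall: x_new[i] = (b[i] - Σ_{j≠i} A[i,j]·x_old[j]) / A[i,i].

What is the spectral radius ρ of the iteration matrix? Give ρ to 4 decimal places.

Split A = D + L + U, D = diag(21, 25, 22, 19, 19, -18).
T_J = -D⁻¹(L+U): T[3,2] = -(5)/(19) = -0.2632; T[3,3] = 0.
  T[0,:] = [+0.0000  -0.0952  +0.1429  +0.1905  -0.2381  +0.0476]
  T[1,:] = [-0.0800  +0.0000  -0.2000  +0.1200  +0.2400  +0.0800]
  T[2,:] = [-0.0909  -0.1364  +0.0000  -0.0909  -0.2727  -0.1364]
  T[3,:] = [+0.2105  +0.1579  -0.2632  +0.0000  +0.0526  -0.0526]
  T[4,:] = [-0.2632  +0.0526  -0.2632  -0.0526  +0.0000  +0.1053]
  T[5,:] = [-0.1111  +0.1667  -0.2778  -0.0556  +0.1111  +0.0000]
moduli |λ_i(T)| = 0.5662, 0.3597, 0.3597, 0.2759, 0.0932, 0.0932.
ρ(T) = max|λ| = 0.5662; 0.5662 < 1 ⇒ converges.

0.5662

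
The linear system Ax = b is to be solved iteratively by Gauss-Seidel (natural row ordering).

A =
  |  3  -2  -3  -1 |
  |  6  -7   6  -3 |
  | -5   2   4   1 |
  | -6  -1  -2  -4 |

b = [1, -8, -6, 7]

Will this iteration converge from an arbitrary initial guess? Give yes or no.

A = D + L + U where D = diag(3, -7, 4, -4).
Gauss-Seidel: T = -(D+L)⁻¹U, row 0 first, T[0,2] = -(-3)/(3) = +1.0000; later rows by forward substitution.
  T[0,:] = [+0.0000, +0.6667, +1.0000, +0.3333]
  T[1,:] = [+0.0000, +0.5714, +1.7143, -0.1429]
  T[2,:] = [+0.0000, +0.5476, +0.3929, +0.2381]
  T[3,:] = [+0.0000, -1.4167, -2.1250, -0.5833]
|roots of det(T-λI)|: 1.2756, 0.6265, 0.2681, 0.0000.
spectral radius ρ = 1.2756; 1.2756 > 1: divergent.

no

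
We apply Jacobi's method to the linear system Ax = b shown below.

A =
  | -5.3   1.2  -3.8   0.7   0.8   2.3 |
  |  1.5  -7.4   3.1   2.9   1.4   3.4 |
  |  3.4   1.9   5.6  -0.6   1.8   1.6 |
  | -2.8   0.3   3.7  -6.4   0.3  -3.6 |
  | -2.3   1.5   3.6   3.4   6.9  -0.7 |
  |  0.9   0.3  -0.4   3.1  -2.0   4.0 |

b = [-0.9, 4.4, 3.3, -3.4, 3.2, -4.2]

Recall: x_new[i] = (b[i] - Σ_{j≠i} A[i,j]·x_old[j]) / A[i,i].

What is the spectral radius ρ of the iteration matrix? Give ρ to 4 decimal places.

Write A = D+L+U with D = diag(-5.3, -7.4, 5.6, -6.4, 6.9, 4).
T_J = -D⁻¹(L+U): T[0,1] = -(1.2)/(-5.3) = +0.2264; T[0,0] = 0.
  T[0,:] = [+0.0000 +0.2264 -0.7170 +0.1321 +0.1509 +0.4340]
  T[1,:] = [+0.2027 +0.0000 +0.4189 +0.3919 +0.1892 +0.4595]
  T[2,:] = [-0.6071 -0.3393 +0.0000 +0.1071 -0.3214 -0.2857]
  T[3,:] = [-0.4375 +0.0469 +0.5781 +0.0000 +0.0469 -0.5625]
  T[4,:] = [+0.3333 -0.2174 -0.5217 -0.4928 +0.0000 +0.1014]
  T[5,:] = [-0.2250 -0.0750 +0.1000 -0.7750 +0.5000 +0.0000]
|eigenvalues of T|: 1.2720, 0.6830, 0.6830, 0.6016, 0.6016, 0.1021.
ρ(T) = max|λ| = 1.2720; 1.2720 > 1, so it fails to converge.

1.2720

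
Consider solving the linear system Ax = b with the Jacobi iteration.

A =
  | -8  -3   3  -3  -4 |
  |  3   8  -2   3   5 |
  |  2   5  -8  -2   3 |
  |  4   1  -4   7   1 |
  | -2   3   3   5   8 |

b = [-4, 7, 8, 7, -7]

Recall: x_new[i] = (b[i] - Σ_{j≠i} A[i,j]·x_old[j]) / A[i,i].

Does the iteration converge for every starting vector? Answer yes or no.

Diagonal D = diag(-8, 8, -8, 7, 8); L, U strict lower/upper.
T_J = -D⁻¹(L+U): T[4,0] = -(-2)/(8) = +0.2500; T[4,4] = 0.
  T[0,:] = [+0.0000  -0.3750  +0.3750  -0.3750  -0.5000]
  T[1,:] = [-0.3750  +0.0000  +0.2500  -0.3750  -0.6250]
  T[2,:] = [+0.2500  +0.6250  +0.0000  -0.2500  +0.3750]
  T[3,:] = [-0.5714  -0.1429  +0.5714  +0.0000  -0.1429]
  T[4,:] = [+0.2500  -0.3750  -0.3750  -0.6250  +0.0000]
eigenvalue magnitudes: 1.1793, 0.6170, 0.6170, 0.5000, 0.4761.
spectral radius ρ = 1.1793; 1.1793 > 1: divergent.

no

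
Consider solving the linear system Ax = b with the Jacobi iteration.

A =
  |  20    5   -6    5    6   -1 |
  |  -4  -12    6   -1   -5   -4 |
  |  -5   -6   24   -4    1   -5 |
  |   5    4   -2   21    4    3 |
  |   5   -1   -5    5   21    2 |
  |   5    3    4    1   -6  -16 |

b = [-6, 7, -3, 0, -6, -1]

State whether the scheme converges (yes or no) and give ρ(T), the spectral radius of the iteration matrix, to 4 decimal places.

A = D + L + U where D = diag(20, -12, 24, 21, 21, -16).
Jacobi: T = -D⁻¹(L+U), T[1,4] = -(-5)/(-12) = -0.4167; T[1,1] = 0.
  T[0,:] = [+0.0000 -0.2500 +0.3000 -0.2500 -0.3000 +0.0500]
  T[1,:] = [-0.3333 +0.0000 +0.5000 -0.0833 -0.4167 -0.3333]
  T[2,:] = [+0.2083 +0.2500 +0.0000 +0.1667 -0.0417 +0.2083]
  T[3,:] = [-0.2381 -0.1905 +0.0952 +0.0000 -0.1905 -0.1429]
  T[4,:] = [-0.2381 +0.0476 +0.2381 -0.2381 +0.0000 -0.0952]
  T[5,:] = [+0.3125 +0.1875 +0.2500 +0.0625 -0.3750 +0.0000]
|λ(T)| sorted: 0.8248, 0.4870, 0.3415, 0.3415, 0.1168, 0.0565.
spectral radius ρ = 0.8248; 0.8248 < 1, so it converges for any x₀.

yes, ρ = 0.8248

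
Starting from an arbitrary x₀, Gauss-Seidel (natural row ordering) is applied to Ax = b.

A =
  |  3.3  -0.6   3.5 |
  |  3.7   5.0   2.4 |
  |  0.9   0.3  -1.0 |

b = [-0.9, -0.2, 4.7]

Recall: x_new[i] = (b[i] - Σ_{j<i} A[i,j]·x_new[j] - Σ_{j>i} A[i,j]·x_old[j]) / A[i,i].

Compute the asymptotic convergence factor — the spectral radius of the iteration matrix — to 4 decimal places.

Let D = diag(3.3, 5, -1); L, U the strict triangles.
Gauss-Seidel: T = -(D+L)⁻¹U, row 0 first, T[0,2] = -(3.5)/(3.3) = -1.0606; later rows by forward substitution.
  T[0,:] = [+0.0000 +0.1818 -1.0606]
  T[1,:] = [+0.0000 -0.1345 +0.3048]
  T[2,:] = [+0.0000 +0.1233 -0.8631]
|eigenvalues of T|: 0.9115, 0.0862, 0.0000.
spectral radius ρ = 0.9115; 0.9115 < 1: convergent.

0.9115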